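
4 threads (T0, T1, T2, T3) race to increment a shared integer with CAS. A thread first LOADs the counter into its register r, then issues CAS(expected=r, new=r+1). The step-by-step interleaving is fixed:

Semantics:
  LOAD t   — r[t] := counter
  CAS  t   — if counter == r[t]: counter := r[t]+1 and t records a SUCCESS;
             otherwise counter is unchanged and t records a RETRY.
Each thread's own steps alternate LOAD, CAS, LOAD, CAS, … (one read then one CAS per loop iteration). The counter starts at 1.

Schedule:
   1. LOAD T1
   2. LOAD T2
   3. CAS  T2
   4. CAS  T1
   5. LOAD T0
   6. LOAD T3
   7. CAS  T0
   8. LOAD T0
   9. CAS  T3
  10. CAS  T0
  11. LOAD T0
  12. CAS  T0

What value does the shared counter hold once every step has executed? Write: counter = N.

counter = 5

#1 T1 reads 1
#2 T2 reads 1
#3 T2 CAS(1→2) writes; counter now 2
#4 T1 CAS(1→2) fails; counter now 2
#5 T0 reads 2
#6 T3 reads 2
#7 T0 CAS(2→3) writes; counter now 3
#8 T0 reads 3
#9 T3 CAS(2→3) fails; counter now 3
#10 T0 CAS(3→4) writes; counter now 4
#11 T0 reads 4
#12 T0 CAS(4→5) writes; counter now 5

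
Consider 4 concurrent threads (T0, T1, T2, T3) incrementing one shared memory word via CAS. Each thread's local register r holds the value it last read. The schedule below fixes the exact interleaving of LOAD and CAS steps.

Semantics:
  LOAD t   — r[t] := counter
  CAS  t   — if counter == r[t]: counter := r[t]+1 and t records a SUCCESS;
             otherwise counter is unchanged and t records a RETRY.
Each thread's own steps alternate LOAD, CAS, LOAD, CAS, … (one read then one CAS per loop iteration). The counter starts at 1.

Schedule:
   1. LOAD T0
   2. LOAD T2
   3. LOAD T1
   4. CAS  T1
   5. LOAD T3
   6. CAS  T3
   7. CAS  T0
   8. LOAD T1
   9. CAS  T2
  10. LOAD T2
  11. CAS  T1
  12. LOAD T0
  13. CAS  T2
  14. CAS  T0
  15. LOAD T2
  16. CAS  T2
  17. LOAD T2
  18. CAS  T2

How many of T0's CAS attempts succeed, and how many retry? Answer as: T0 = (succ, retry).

   1) LOAD T0:  M=1  r_T0=1
   2) LOAD T2:  M=1  r_T2=1
   3) LOAD T1:  M=1  r_T1=1
   4) CAS  T1:  M=2  r_T1=1 ✓
   5) LOAD T3:  M=2  r_T3=2
   6) CAS  T3:  M=3  r_T3=2 ✓
   7) CAS  T0:  M=3  r_T0=1 ✗
   8) LOAD T1:  M=3  r_T1=3
   9) CAS  T2:  M=3  r_T2=1 ✗
  10) LOAD T2:  M=3  r_T2=3
  11) CAS  T1:  M=4  r_T1=3 ✓
  12) LOAD T0:  M=4  r_T0=4
  13) CAS  T2:  M=4  r_T2=3 ✗
  14) CAS  T0:  M=5  r_T0=4 ✓
  15) LOAD T2:  M=5  r_T2=5
  16) CAS  T2:  M=6  r_T2=5 ✓
  17) LOAD T2:  M=6  r_T2=6
  18) CAS  T2:  M=7  r_T2=6 ✓

T0 = (1, 1)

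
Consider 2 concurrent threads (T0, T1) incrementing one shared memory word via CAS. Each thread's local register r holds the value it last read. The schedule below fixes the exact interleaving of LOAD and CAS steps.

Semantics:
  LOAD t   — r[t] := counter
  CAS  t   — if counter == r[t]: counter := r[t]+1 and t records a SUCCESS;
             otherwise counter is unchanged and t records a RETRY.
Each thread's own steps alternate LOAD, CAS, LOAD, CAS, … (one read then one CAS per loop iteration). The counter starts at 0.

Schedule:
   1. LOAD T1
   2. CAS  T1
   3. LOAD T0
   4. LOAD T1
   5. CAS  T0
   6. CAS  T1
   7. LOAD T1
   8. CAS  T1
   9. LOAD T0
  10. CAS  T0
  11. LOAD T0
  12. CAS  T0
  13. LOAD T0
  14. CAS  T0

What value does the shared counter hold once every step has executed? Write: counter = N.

counter = 6

T1 LOAD — after: cnt=0, r=0 — load
T1 CAS — after: cnt=1, r=0 — ok
T0 LOAD — after: cnt=1, r=1 — load
T1 LOAD — after: cnt=1, r=1 — load
T0 CAS — after: cnt=2, r=1 — ok
T1 CAS — after: cnt=2, r=1 — retry
T1 LOAD — after: cnt=2, r=2 — load
T1 CAS — after: cnt=3, r=2 — ok
T0 LOAD — after: cnt=3, r=3 — load
T0 CAS — after: cnt=4, r=3 — ok
T0 LOAD — after: cnt=4, r=4 — load
T0 CAS — after: cnt=5, r=4 — ok
T0 LOAD — after: cnt=5, r=5 — load
T0 CAS — after: cnt=6, r=5 — ok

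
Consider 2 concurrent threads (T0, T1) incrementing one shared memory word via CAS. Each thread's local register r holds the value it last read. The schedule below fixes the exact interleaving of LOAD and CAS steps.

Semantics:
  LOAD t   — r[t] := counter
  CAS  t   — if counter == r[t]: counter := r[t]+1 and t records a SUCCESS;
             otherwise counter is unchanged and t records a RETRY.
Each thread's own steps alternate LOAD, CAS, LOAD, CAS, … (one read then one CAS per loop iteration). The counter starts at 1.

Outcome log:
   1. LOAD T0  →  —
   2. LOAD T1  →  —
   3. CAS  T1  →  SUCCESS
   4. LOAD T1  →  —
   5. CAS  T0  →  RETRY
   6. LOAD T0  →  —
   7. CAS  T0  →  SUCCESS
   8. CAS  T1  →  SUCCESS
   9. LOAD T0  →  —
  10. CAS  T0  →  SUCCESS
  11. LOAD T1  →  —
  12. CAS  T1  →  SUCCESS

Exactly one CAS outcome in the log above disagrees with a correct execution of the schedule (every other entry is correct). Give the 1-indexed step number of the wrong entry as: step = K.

Re-executing:
1. LOAD T0 → mem=1 r[T0]=1 [LOAD]
2. LOAD T1 → mem=1 r[T1]=1 [LOAD]
3. CAS T1 → mem=2 r[T1]=1 [OK]
4. LOAD T1 → mem=2 r[T1]=2 [LOAD]
5. CAS T0 → mem=2 r[T0]=1 [RETRY]
6. LOAD T0 → mem=2 r[T0]=2 [LOAD]
7. CAS T0 → mem=3 r[T0]=2 [OK]
8. CAS T1 → mem=3 r[T1]=2 [RETRY]
9. LOAD T0 → mem=3 r[T0]=3 [LOAD]
10. CAS T0 → mem=4 r[T0]=3 [OK]
11. LOAD T1 → mem=4 r[T1]=4 [LOAD]
12. CAS T1 → mem=5 r[T1]=4 [OK]
Mismatch at 8.

step = 8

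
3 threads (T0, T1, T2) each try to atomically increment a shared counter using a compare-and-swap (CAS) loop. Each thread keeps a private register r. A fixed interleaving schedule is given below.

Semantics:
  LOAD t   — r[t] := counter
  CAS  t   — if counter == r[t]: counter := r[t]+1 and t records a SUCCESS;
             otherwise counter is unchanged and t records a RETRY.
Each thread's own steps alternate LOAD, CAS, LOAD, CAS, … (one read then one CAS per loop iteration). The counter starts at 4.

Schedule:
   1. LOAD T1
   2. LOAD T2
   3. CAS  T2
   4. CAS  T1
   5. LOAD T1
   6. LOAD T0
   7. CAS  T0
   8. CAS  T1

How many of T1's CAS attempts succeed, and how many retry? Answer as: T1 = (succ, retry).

#1 T1 reads 4
#2 T2 reads 4
#3 T2 CAS(4→5) writes; counter now 5
#4 T1 CAS(4→5) fails; counter now 5
#5 T1 reads 5
#6 T0 reads 5
#7 T0 CAS(5→6) writes; counter now 6
#8 T1 CAS(5→6) fails; counter now 6

T1 = (0, 2)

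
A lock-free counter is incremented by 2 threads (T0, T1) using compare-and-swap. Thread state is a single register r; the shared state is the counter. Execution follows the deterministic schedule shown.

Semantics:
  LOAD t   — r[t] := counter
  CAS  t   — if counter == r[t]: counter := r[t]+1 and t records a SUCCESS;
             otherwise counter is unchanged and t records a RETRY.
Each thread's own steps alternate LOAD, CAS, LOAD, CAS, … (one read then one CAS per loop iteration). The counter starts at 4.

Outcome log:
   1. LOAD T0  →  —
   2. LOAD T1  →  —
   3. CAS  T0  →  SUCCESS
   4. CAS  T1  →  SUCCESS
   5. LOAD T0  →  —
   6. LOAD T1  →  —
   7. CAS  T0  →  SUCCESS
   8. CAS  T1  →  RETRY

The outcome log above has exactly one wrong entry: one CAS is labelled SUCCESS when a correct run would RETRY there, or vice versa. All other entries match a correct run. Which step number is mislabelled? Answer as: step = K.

Reference trace:
#1 T0 reads 4
#2 T1 reads 4
#3 T0 CAS(4→5) writes; counter now 5
#4 T1 CAS(4→5) fails; counter now 5
#5 T0 reads 5
#6 T1 reads 5
#7 T0 CAS(5→6) writes; counter now 6
#8 T1 CAS(5→6) fails; counter now 6
Mismatch at 4.

step = 4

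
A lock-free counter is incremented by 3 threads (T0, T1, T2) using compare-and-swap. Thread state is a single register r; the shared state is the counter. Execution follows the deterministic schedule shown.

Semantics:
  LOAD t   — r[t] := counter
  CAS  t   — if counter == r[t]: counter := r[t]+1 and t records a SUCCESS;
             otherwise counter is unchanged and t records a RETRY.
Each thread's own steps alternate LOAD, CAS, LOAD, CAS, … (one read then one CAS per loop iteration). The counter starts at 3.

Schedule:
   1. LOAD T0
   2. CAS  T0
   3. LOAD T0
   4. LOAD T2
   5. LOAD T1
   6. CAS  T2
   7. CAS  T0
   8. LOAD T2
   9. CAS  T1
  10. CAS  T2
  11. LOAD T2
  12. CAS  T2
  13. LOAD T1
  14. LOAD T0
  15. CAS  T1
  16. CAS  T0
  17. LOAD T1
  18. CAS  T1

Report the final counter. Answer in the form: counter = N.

counter = 9

[1] T0.load  rd  (counter 3, T0.r 3)
[2] T0.cas  hit  (counter 4, T0.r 3)
[3] T0.load  rd  (counter 4, T0.r 4)
[4] T2.load  rd  (counter 4, T2.r 4)
[5] T1.load  rd  (counter 4, T1.r 4)
[6] T2.cas  hit  (counter 5, T2.r 4)
[7] T0.cas  miss  (counter 5, T0.r 4)
[8] T2.load  rd  (counter 5, T2.r 5)
[9] T1.cas  miss  (counter 5, T1.r 4)
[10] T2.cas  hit  (counter 6, T2.r 5)
[11] T2.load  rd  (counter 6, T2.r 6)
[12] T2.cas  hit  (counter 7, T2.r 6)
[13] T1.load  rd  (counter 7, T1.r 7)
[14] T0.load  rd  (counter 7, T0.r 7)
[15] T1.cas  hit  (counter 8, T1.r 7)
[16] T0.cas  miss  (counter 8, T0.r 7)
[17] T1.load  rd  (counter 8, T1.r 8)
[18] T1.cas  hit  (counter 9, T1.r 8)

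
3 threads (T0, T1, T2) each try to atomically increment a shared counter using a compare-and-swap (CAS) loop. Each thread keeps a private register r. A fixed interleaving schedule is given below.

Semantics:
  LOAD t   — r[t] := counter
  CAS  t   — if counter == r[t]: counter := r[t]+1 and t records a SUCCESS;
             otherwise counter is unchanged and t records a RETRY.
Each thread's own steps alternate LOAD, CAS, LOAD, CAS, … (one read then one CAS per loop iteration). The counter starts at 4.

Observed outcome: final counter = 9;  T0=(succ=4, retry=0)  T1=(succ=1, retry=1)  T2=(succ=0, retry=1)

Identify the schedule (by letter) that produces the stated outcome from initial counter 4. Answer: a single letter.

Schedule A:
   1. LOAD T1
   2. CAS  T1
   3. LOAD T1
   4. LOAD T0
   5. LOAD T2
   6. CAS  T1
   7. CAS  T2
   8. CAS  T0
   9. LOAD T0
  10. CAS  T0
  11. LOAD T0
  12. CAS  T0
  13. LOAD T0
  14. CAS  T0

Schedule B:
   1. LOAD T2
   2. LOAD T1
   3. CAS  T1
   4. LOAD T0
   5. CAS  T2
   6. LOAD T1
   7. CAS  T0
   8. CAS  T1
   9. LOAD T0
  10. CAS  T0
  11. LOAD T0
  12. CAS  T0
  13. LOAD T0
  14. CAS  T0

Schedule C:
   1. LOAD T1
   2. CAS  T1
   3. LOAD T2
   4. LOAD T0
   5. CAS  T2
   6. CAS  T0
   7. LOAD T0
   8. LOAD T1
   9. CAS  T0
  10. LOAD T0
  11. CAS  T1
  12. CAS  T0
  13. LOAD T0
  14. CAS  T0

B

Run B:
#1 T2 reads 4
#2 T1 reads 4
#3 T1 CAS(4→5) writes; counter now 5
#4 T0 reads 5
#5 T2 CAS(4→5) fails; counter now 5
#6 T1 reads 5
#7 T0 CAS(5→6) writes; counter now 6
#8 T1 CAS(5→6) fails; counter now 6
#9 T0 reads 6
#10 T0 CAS(6→7) writes; counter now 7
#11 T0 reads 7
#12 T0 CAS(7→8) writes; counter now 8
#13 T0 reads 8
#14 T0 CAS(8→9) writes; counter now 9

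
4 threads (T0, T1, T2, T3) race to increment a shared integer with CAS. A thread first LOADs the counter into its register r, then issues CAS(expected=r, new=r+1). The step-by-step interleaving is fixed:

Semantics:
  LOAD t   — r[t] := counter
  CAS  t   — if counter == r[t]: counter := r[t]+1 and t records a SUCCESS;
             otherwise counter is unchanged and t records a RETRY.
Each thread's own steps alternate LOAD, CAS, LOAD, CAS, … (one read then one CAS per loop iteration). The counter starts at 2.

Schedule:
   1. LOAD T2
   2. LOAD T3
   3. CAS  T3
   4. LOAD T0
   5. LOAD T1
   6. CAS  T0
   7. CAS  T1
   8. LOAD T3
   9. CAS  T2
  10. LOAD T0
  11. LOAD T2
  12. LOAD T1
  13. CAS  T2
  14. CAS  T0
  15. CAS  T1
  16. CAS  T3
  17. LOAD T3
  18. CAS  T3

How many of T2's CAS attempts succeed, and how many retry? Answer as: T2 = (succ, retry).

[1] T2.load  rd  (counter 2, T2.r 2)
[2] T3.load  rd  (counter 2, T3.r 2)
[3] T3.cas  hit  (counter 3, T3.r 2)
[4] T0.load  rd  (counter 3, T0.r 3)
[5] T1.load  rd  (counter 3, T1.r 3)
[6] T0.cas  hit  (counter 4, T0.r 3)
[7] T1.cas  miss  (counter 4, T1.r 3)
[8] T3.load  rd  (counter 4, T3.r 4)
[9] T2.cas  miss  (counter 4, T2.r 2)
[10] T0.load  rd  (counter 4, T0.r 4)
[11] T2.load  rd  (counter 4, T2.r 4)
[12] T1.load  rd  (counter 4, T1.r 4)
[13] T2.cas  hit  (counter 5, T2.r 4)
[14] T0.cas  miss  (counter 5, T0.r 4)
[15] T1.cas  miss  (counter 5, T1.r 4)
[16] T3.cas  miss  (counter 5, T3.r 4)
[17] T3.load  rd  (counter 5, T3.r 5)
[18] T3.cas  hit  (counter 6, T3.r 5)

T2 = (1, 1)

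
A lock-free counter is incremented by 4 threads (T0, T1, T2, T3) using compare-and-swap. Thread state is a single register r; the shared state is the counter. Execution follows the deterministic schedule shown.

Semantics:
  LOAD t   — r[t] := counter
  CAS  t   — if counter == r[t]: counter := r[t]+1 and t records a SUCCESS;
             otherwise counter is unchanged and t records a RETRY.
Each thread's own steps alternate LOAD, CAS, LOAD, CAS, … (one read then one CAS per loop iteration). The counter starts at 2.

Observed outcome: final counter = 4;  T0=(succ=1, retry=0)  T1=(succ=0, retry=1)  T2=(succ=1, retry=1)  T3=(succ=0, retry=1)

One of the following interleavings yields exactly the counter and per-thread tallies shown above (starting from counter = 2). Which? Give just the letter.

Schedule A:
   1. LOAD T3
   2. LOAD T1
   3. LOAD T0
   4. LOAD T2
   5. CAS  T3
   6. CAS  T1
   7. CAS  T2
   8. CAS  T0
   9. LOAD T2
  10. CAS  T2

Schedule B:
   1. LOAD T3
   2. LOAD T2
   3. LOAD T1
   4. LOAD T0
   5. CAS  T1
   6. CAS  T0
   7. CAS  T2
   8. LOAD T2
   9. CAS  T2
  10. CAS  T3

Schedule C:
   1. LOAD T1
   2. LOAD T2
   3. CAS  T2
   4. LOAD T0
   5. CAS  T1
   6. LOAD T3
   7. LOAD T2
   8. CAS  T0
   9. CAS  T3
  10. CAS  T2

C

Tracing schedule C:
[1] T1.load  rd  (counter 2, T1.r 2)
[2] T2.load  rd  (counter 2, T2.r 2)
[3] T2.cas  hit  (counter 3, T2.r 2)
[4] T0.load  rd  (counter 3, T0.r 3)
[5] T1.cas  miss  (counter 3, T1.r 2)
[6] T3.load  rd  (counter 3, T3.r 3)
[7] T2.load  rd  (counter 3, T2.r 3)
[8] T0.cas  hit  (counter 4, T0.r 3)
[9] T3.cas  miss  (counter 4, T3.r 3)
[10] T2.cas  miss  (counter 4, T2.r 3)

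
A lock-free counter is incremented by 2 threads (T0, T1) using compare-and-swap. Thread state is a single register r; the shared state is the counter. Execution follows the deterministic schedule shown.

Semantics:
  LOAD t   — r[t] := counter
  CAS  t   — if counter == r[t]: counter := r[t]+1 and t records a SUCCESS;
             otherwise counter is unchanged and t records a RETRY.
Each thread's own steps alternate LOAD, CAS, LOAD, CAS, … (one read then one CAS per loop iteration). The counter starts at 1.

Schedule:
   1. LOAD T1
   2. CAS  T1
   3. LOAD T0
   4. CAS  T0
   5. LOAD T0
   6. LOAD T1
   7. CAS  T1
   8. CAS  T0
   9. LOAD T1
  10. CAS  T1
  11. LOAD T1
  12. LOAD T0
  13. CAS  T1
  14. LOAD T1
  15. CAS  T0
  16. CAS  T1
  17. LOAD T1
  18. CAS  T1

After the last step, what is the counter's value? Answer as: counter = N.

counter = 8

[1] T1.load  rd  (counter 1, T1.r 1)
[2] T1.cas  hit  (counter 2, T1.r 1)
[3] T0.load  rd  (counter 2, T0.r 2)
[4] T0.cas  hit  (counter 3, T0.r 2)
[5] T0.load  rd  (counter 3, T0.r 3)
[6] T1.load  rd  (counter 3, T1.r 3)
[7] T1.cas  hit  (counter 4, T1.r 3)
[8] T0.cas  miss  (counter 4, T0.r 3)
[9] T1.load  rd  (counter 4, T1.r 4)
[10] T1.cas  hit  (counter 5, T1.r 4)
[11] T1.load  rd  (counter 5, T1.r 5)
[12] T0.load  rd  (counter 5, T0.r 5)
[13] T1.cas  hit  (counter 6, T1.r 5)
[14] T1.load  rd  (counter 6, T1.r 6)
[15] T0.cas  miss  (counter 6, T0.r 5)
[16] T1.cas  hit  (counter 7, T1.r 6)
[17] T1.load  rd  (counter 7, T1.r 7)
[18] T1.cas  hit  (counter 8, T1.r 7)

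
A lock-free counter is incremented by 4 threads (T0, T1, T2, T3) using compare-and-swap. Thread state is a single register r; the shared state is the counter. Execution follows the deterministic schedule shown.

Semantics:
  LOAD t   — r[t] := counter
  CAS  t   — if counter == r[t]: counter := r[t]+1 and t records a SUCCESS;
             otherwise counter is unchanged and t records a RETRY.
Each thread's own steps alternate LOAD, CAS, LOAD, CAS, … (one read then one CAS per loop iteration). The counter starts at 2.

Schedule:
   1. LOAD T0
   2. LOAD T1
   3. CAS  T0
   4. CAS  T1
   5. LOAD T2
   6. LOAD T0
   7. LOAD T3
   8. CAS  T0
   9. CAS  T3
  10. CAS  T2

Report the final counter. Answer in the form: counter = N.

T0 LOAD — after: cnt=2, r=2 — load
T1 LOAD — after: cnt=2, r=2 — load
T0 CAS — after: cnt=3, r=2 — ok
T1 CAS — after: cnt=3, r=2 — retry
T2 LOAD — after: cnt=3, r=3 — load
T0 LOAD — after: cnt=3, r=3 — load
T3 LOAD — after: cnt=3, r=3 — load
T0 CAS — after: cnt=4, r=3 — ok
T3 CAS — after: cnt=4, r=3 — retry
T2 CAS — after: cnt=4, r=3 — retry

counter = 4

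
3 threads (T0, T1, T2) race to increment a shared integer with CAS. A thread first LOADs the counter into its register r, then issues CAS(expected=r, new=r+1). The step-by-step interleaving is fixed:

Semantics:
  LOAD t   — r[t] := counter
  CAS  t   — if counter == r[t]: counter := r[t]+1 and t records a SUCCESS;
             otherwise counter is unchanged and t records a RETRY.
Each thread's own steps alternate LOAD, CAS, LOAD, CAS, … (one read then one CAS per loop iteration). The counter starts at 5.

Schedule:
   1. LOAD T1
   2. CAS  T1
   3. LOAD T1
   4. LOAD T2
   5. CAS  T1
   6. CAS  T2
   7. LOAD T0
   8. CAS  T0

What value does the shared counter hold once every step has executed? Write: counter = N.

counter = 8

[1] T1.load  rd  (counter 5, T1.r 5)
[2] T1.cas  hit  (counter 6, T1.r 5)
[3] T1.load  rd  (counter 6, T1.r 6)
[4] T2.load  rd  (counter 6, T2.r 6)
[5] T1.cas  hit  (counter 7, T1.r 6)
[6] T2.cas  miss  (counter 7, T2.r 6)
[7] T0.load  rd  (counter 7, T0.r 7)
[8] T0.cas  hit  (counter 8, T0.r 7)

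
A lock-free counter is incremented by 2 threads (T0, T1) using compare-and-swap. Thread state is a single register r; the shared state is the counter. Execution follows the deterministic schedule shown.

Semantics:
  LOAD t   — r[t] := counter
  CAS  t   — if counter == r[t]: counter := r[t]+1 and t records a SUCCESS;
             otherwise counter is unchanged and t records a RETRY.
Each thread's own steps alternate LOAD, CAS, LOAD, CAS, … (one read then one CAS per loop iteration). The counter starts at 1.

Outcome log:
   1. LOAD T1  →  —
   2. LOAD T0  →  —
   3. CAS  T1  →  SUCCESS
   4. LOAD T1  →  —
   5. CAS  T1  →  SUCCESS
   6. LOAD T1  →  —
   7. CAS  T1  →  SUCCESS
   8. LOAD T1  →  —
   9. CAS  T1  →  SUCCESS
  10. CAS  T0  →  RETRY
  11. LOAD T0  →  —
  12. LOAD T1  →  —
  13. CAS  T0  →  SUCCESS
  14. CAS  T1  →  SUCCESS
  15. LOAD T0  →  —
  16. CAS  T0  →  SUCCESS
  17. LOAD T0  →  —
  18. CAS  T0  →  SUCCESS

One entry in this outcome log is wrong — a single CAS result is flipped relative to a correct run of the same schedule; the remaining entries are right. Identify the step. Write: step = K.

Re-executing:
   1) LOAD T1:  M=1  r_T1=1
   2) LOAD T0:  M=1  r_T0=1
   3) CAS  T1:  M=2  r_T1=1 ✓
   4) LOAD T1:  M=2  r_T1=2
   5) CAS  T1:  M=3  r_T1=2 ✓
   6) LOAD T1:  M=3  r_T1=3
   7) CAS  T1:  M=4  r_T1=3 ✓
   8) LOAD T1:  M=4  r_T1=4
   9) CAS  T1:  M=5  r_T1=4 ✓
  10) CAS  T0:  M=5  r_T0=1 ✗
  11) LOAD T0:  M=5  r_T0=5
  12) LOAD T1:  M=5  r_T1=5
  13) CAS  T0:  M=6  r_T0=5 ✓
  14) CAS  T1:  M=6  r_T1=5 ✗
  15) LOAD T0:  M=6  r_T0=6
  16) CAS  T0:  M=7  r_T0=6 ✓
  17) LOAD T0:  M=7  r_T0=7
  18) CAS  T0:  M=8  r_T0=7 ✓
Log disagrees first at step 14.

step = 14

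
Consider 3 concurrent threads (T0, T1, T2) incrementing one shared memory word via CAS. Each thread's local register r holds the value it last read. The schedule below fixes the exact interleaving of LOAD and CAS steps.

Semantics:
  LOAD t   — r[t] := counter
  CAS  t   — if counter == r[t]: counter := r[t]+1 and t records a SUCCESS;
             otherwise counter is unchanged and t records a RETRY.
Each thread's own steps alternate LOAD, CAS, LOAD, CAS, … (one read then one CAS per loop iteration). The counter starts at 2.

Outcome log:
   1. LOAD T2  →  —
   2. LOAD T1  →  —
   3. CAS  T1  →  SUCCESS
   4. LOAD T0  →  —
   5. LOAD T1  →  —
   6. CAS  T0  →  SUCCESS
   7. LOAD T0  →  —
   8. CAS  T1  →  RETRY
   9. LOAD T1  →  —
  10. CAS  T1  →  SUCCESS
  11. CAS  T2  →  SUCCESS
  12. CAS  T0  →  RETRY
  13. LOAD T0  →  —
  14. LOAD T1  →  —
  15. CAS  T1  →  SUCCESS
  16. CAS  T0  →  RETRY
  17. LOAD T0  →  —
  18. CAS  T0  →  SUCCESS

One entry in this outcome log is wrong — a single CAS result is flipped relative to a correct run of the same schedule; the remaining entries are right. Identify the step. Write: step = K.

Re-executing:
#1 T2 reads 2
#2 T1 reads 2
#3 T1 CAS(2→3) writes; counter now 3
#4 T0 reads 3
#5 T1 reads 3
#6 T0 CAS(3→4) writes; counter now 4
#7 T0 reads 4
#8 T1 CAS(3→4) fails; counter now 4
#9 T1 reads 4
#10 T1 CAS(4→5) writes; counter now 5
#11 T2 CAS(2→3) fails; counter now 5
#12 T0 CAS(4→5) fails; counter now 5
#13 T0 reads 5
#14 T1 reads 5
#15 T1 CAS(5→6) writes; counter now 6
#16 T0 CAS(5→6) fails; counter now 6
#17 T0 reads 6
#18 T0 CAS(6→7) writes; counter now 7
Log disagrees first at step 11.

step = 11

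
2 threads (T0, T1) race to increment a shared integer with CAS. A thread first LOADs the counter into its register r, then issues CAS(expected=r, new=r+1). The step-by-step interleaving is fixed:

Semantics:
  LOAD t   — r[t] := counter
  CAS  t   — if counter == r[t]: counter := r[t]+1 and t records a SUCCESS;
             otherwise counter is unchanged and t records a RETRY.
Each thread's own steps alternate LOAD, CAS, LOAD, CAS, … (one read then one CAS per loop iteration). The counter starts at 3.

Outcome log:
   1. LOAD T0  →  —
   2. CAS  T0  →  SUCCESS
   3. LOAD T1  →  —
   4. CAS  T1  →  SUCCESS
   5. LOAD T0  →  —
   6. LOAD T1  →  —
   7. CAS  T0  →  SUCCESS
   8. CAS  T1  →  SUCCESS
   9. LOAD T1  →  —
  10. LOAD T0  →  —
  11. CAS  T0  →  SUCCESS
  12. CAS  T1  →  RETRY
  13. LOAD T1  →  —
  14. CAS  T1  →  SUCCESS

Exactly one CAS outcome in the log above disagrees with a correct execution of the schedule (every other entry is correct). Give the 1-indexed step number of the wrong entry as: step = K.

Correct run:
T0 LOAD — after: cnt=3, r=3 — load
T0 CAS — after: cnt=4, r=3 — ok
T1 LOAD — after: cnt=4, r=4 — load
T1 CAS — after: cnt=5, r=4 — ok
T0 LOAD — after: cnt=5, r=5 — load
T1 LOAD — after: cnt=5, r=5 — load
T0 CAS — after: cnt=6, r=5 — ok
T1 CAS — after: cnt=6, r=5 — retry
T1 LOAD — after: cnt=6, r=6 — load
T0 LOAD — after: cnt=6, r=6 — load
T0 CAS — after: cnt=7, r=6 — ok
T1 CAS — after: cnt=7, r=6 — retry
T1 LOAD — after: cnt=7, r=7 — load
T1 CAS — after: cnt=8, r=7 — ok
Mismatch at 8.

step = 8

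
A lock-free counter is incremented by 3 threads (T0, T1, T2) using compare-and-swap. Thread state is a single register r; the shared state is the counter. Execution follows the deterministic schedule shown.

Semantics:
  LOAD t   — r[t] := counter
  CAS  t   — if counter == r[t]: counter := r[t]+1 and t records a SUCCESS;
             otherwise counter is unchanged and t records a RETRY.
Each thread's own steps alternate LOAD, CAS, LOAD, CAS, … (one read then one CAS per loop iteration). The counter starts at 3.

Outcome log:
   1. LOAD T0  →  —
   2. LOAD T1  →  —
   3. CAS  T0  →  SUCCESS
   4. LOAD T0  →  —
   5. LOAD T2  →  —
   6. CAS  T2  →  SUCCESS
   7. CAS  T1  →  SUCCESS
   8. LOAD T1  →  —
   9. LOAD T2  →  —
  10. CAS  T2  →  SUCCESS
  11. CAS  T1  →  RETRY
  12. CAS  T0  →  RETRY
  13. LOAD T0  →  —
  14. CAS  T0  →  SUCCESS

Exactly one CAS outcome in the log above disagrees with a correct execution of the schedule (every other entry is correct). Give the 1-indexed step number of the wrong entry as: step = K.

step = 7

Correct run:
T0 LOAD — after: cnt=3, r=3 — load
T1 LOAD — after: cnt=3, r=3 — load
T0 CAS — after: cnt=4, r=3 — ok
T0 LOAD — after: cnt=4, r=4 — load
T2 LOAD — after: cnt=4, r=4 — load
T2 CAS — after: cnt=5, r=4 — ok
T1 CAS — after: cnt=5, r=3 — retry
T1 LOAD — after: cnt=5, r=5 — load
T2 LOAD — after: cnt=5, r=5 — load
T2 CAS — after: cnt=6, r=5 — ok
T1 CAS — after: cnt=6, r=5 — retry
T0 CAS — after: cnt=6, r=4 — retry
T0 LOAD — after: cnt=6, r=6 — load
T0 CAS — after: cnt=7, r=6 — ok
Log disagrees first at step 7.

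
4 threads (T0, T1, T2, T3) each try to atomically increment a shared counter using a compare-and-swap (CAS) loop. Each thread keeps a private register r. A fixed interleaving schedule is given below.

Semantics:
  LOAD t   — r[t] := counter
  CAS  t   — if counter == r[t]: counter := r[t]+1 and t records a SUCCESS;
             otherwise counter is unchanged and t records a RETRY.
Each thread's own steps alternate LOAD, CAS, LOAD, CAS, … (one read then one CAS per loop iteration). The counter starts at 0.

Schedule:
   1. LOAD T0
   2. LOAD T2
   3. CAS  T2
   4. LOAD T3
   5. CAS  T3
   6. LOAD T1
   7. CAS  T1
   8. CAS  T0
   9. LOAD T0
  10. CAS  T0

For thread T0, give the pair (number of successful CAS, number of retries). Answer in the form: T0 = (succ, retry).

T0 = (1, 1)

[1] T0.load  rd  (counter 0, T0.r 0)
[2] T2.load  rd  (counter 0, T2.r 0)
[3] T2.cas  hit  (counter 1, T2.r 0)
[4] T3.load  rd  (counter 1, T3.r 1)
[5] T3.cas  hit  (counter 2, T3.r 1)
[6] T1.load  rd  (counter 2, T1.r 2)
[7] T1.cas  hit  (counter 3, T1.r 2)
[8] T0.cas  miss  (counter 3, T0.r 0)
[9] T0.load  rd  (counter 3, T0.r 3)
[10] T0.cas  hit  (counter 4, T0.r 3)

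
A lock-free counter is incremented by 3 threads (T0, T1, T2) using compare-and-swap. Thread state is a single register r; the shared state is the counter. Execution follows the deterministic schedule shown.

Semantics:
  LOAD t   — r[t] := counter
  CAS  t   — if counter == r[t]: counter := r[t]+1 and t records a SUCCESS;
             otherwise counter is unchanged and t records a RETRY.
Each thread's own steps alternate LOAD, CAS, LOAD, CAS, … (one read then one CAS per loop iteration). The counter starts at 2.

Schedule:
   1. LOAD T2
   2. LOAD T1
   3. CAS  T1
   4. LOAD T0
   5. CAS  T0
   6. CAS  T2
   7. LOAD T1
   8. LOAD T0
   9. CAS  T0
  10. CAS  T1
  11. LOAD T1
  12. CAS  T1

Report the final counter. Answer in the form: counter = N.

counter = 6

   1) LOAD T2:  M=2  r_T2=2
   2) LOAD T1:  M=2  r_T1=2
   3) CAS  T1:  M=3  r_T1=2 ✓
   4) LOAD T0:  M=3  r_T0=3
   5) CAS  T0:  M=4  r_T0=3 ✓
   6) CAS  T2:  M=4  r_T2=2 ✗
   7) LOAD T1:  M=4  r_T1=4
   8) LOAD T0:  M=4  r_T0=4
   9) CAS  T0:  M=5  r_T0=4 ✓
  10) CAS  T1:  M=5  r_T1=4 ✗
  11) LOAD T1:  M=5  r_T1=5
  12) CAS  T1:  M=6  r_T1=5 ✓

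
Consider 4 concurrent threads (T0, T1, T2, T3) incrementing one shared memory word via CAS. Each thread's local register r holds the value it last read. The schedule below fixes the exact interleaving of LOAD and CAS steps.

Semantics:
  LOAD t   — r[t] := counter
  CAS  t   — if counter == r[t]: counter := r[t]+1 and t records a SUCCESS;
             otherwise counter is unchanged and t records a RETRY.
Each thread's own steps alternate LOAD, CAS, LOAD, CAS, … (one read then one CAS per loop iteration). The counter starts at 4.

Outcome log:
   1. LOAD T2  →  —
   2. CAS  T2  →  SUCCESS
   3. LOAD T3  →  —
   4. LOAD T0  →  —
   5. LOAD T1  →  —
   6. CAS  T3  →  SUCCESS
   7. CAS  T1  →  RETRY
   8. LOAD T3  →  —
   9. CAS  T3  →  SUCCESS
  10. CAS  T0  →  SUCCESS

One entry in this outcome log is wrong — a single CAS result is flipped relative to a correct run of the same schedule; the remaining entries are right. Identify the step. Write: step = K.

step = 10

Re-executing:
step 1: T2 LOAD ⇒ load; ctr=4 reg=4
step 2: T2 CAS ⇒ ok; ctr=5 reg=4
step 3: T3 LOAD ⇒ load; ctr=5 reg=5
step 4: T0 LOAD ⇒ load; ctr=5 reg=5
step 5: T1 LOAD ⇒ load; ctr=5 reg=5
step 6: T3 CAS ⇒ ok; ctr=6 reg=5
step 7: T1 CAS ⇒ retry; ctr=6 reg=5
step 8: T3 LOAD ⇒ load; ctr=6 reg=6
step 9: T3 CAS ⇒ ok; ctr=7 reg=6
step 10: T0 CAS ⇒ retry; ctr=7 reg=5
Flip is step 10.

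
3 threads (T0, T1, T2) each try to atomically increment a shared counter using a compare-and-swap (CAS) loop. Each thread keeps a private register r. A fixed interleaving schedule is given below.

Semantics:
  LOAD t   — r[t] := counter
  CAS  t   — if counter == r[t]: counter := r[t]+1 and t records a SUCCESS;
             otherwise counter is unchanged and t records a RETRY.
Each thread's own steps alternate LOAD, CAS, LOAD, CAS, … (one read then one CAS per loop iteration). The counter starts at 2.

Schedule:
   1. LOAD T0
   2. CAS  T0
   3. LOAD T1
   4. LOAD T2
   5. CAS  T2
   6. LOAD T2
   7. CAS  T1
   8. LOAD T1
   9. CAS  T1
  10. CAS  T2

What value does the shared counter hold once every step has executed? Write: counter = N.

   1) LOAD T0:  M=2  r_T0=2
   2) CAS  T0:  M=3  r_T0=2 ✓
   3) LOAD T1:  M=3  r_T1=3
   4) LOAD T2:  M=3  r_T2=3
   5) CAS  T2:  M=4  r_T2=3 ✓
   6) LOAD T2:  M=4  r_T2=4
   7) CAS  T1:  M=4  r_T1=3 ✗
   8) LOAD T1:  M=4  r_T1=4
   9) CAS  T1:  M=5  r_T1=4 ✓
  10) CAS  T2:  M=5  r_T2=4 ✗

counter = 5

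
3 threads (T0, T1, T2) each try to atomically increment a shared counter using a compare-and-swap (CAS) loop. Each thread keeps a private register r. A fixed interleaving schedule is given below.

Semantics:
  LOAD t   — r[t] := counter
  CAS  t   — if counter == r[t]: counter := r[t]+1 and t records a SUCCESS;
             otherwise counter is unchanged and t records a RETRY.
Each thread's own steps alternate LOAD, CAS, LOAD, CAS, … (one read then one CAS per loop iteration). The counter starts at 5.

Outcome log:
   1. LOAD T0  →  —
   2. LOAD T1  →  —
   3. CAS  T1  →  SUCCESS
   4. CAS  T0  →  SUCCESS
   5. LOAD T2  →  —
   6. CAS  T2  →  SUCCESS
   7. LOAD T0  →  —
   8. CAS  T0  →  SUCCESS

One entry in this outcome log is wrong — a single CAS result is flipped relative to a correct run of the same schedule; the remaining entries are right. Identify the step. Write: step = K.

step = 4

Reference trace:
   1) LOAD T0:  M=5  r_T0=5
   2) LOAD T1:  M=5  r_T1=5
   3) CAS  T1:  M=6  r_T1=5 ✓
   4) CAS  T0:  M=6  r_T0=5 ✗
   5) LOAD T2:  M=6  r_T2=6
   6) CAS  T2:  M=7  r_T2=6 ✓
   7) LOAD T0:  M=7  r_T0=7
   8) CAS  T0:  M=8  r_T0=7 ✓
Log disagrees first at step 4.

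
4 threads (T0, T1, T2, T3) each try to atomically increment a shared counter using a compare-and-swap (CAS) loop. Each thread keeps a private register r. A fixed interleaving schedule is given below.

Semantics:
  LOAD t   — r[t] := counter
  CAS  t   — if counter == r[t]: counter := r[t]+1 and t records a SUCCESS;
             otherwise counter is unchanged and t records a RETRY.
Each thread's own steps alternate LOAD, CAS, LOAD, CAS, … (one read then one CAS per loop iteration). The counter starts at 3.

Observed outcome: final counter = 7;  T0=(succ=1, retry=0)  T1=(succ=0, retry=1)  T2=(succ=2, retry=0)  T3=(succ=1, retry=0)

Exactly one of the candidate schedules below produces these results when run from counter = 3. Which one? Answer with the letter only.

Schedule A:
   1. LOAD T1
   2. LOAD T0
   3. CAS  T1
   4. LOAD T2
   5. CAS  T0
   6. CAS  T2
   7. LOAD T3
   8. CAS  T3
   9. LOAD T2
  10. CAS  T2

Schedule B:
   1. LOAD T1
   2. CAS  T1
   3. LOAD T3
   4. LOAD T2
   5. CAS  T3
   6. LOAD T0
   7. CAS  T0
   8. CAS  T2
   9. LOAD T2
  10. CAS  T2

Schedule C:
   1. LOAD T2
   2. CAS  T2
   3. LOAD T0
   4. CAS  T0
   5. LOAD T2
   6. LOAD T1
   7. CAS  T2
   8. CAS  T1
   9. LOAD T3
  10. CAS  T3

C

Tracing schedule C:
[1] T2.load  rd  (counter 3, T2.r 3)
[2] T2.cas  hit  (counter 4, T2.r 3)
[3] T0.load  rd  (counter 4, T0.r 4)
[4] T0.cas  hit  (counter 5, T0.r 4)
[5] T2.load  rd  (counter 5, T2.r 5)
[6] T1.load  rd  (counter 5, T1.r 5)
[7] T2.cas  hit  (counter 6, T2.r 5)
[8] T1.cas  miss  (counter 6, T1.r 5)
[9] T3.load  rd  (counter 6, T3.r 6)
[10] T3.cas  hit  (counter 7, T3.r 6)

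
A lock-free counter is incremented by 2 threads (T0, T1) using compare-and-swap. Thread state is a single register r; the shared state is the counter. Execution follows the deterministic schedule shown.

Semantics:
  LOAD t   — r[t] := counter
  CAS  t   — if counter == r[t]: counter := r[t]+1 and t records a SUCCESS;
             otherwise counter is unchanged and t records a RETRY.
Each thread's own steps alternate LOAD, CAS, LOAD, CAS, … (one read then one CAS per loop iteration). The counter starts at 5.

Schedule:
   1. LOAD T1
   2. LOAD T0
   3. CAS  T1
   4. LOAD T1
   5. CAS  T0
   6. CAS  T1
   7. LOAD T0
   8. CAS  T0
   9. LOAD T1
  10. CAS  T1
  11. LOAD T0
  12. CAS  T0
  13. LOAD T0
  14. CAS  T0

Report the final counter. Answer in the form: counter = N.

counter = 11

T1 LOAD — after: cnt=5, r=5 — load
T0 LOAD — after: cnt=5, r=5 — load
T1 CAS — after: cnt=6, r=5 — ok
T1 LOAD — after: cnt=6, r=6 — load
T0 CAS — after: cnt=6, r=5 — retry
T1 CAS — after: cnt=7, r=6 — ok
T0 LOAD — after: cnt=7, r=7 — load
T0 CAS — after: cnt=8, r=7 — ok
T1 LOAD — after: cnt=8, r=8 — load
T1 CAS — after: cnt=9, r=8 — ok
T0 LOAD — after: cnt=9, r=9 — load
T0 CAS — after: cnt=10, r=9 — ok
T0 LOAD — after: cnt=10, r=10 — load
T0 CAS — after: cnt=11, r=10 — ok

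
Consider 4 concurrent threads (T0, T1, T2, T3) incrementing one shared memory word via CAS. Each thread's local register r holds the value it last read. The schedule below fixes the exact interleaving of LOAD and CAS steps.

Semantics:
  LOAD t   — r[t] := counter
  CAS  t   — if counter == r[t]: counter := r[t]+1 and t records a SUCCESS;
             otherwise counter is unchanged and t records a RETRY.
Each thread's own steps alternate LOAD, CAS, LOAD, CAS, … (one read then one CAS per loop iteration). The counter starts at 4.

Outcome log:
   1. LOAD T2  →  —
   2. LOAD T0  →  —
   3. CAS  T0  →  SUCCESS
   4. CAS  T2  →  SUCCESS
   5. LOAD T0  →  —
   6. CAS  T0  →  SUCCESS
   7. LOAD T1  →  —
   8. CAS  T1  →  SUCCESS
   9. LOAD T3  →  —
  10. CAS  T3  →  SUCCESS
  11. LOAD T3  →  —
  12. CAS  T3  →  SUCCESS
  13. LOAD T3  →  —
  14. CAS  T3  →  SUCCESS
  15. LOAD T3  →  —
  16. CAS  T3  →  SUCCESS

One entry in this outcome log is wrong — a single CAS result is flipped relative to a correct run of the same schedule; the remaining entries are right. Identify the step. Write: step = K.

step = 4

Re-executing:
[1] T2.load  rd  (counter 4, T2.r 4)
[2] T0.load  rd  (counter 4, T0.r 4)
[3] T0.cas  hit  (counter 5, T0.r 4)
[4] T2.cas  miss  (counter 5, T2.r 4)
[5] T0.load  rd  (counter 5, T0.r 5)
[6] T0.cas  hit  (counter 6, T0.r 5)
[7] T1.load  rd  (counter 6, T1.r 6)
[8] T1.cas  hit  (counter 7, T1.r 6)
[9] T3.load  rd  (counter 7, T3.r 7)
[10] T3.cas  hit  (counter 8, T3.r 7)
[11] T3.load  rd  (counter 8, T3.r 8)
[12] T3.cas  hit  (counter 9, T3.r 8)
[13] T3.load  rd  (counter 9, T3.r 9)
[14] T3.cas  hit  (counter 10, T3.r 9)
[15] T3.load  rd  (counter 10, T3.r 10)
[16] T3.cas  hit  (counter 11, T3.r 10)
Log disagrees first at step 4.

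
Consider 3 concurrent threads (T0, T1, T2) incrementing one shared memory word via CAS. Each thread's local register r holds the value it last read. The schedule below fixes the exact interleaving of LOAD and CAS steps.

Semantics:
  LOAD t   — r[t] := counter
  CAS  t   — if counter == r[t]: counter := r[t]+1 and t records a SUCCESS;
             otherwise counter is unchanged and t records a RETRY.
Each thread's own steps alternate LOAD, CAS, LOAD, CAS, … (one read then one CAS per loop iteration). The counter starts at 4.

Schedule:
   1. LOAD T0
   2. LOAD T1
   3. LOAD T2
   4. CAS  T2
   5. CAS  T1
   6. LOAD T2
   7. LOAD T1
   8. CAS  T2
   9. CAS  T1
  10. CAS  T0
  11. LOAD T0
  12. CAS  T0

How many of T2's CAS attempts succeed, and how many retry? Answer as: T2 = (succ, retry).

[1] T0.load  rd  (counter 4, T0.r 4)
[2] T1.load  rd  (counter 4, T1.r 4)
[3] T2.load  rd  (counter 4, T2.r 4)
[4] T2.cas  hit  (counter 5, T2.r 4)
[5] T1.cas  miss  (counter 5, T1.r 4)
[6] T2.load  rd  (counter 5, T2.r 5)
[7] T1.load  rd  (counter 5, T1.r 5)
[8] T2.cas  hit  (counter 6, T2.r 5)
[9] T1.cas  miss  (counter 6, T1.r 5)
[10] T0.cas  miss  (counter 6, T0.r 4)
[11] T0.load  rd  (counter 6, T0.r 6)
[12] T0.cas  hit  (counter 7, T0.r 6)

T2 = (2, 0)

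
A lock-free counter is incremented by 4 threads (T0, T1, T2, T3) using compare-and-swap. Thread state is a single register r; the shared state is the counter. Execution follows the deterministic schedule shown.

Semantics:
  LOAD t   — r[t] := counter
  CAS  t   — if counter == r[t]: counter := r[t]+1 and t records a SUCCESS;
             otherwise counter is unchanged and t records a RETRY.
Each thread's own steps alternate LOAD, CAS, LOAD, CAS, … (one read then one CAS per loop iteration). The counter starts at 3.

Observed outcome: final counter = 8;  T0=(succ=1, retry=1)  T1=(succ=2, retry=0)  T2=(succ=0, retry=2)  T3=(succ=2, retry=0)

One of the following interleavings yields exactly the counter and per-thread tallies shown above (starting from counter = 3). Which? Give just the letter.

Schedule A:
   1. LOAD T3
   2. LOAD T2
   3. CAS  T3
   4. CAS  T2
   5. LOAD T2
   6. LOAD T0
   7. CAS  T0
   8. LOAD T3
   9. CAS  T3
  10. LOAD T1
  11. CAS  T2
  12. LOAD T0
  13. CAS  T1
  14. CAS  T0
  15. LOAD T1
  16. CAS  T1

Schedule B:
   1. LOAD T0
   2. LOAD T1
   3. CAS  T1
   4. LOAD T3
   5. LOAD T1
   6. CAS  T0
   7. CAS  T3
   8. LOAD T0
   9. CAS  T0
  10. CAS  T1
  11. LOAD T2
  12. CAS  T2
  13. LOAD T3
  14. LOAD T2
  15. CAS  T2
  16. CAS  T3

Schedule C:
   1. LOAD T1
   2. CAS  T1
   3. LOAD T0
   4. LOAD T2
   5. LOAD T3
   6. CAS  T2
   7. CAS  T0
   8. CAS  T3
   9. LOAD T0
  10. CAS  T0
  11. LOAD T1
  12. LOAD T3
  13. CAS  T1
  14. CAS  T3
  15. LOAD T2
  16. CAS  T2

Run A:
[1] T3.load  rd  (counter 3, T3.r 3)
[2] T2.load  rd  (counter 3, T2.r 3)
[3] T3.cas  hit  (counter 4, T3.r 3)
[4] T2.cas  miss  (counter 4, T2.r 3)
[5] T2.load  rd  (counter 4, T2.r 4)
[6] T0.load  rd  (counter 4, T0.r 4)
[7] T0.cas  hit  (counter 5, T0.r 4)
[8] T3.load  rd  (counter 5, T3.r 5)
[9] T3.cas  hit  (counter 6, T3.r 5)
[10] T1.load  rd  (counter 6, T1.r 6)
[11] T2.cas  miss  (counter 6, T2.r 4)
[12] T0.load  rd  (counter 6, T0.r 6)
[13] T1.cas  hit  (counter 7, T1.r 6)
[14] T0.cas  miss  (counter 7, T0.r 6)
[15] T1.load  rd  (counter 7, T1.r 7)
[16] T1.cas  hit  (counter 8, T1.r 7)

A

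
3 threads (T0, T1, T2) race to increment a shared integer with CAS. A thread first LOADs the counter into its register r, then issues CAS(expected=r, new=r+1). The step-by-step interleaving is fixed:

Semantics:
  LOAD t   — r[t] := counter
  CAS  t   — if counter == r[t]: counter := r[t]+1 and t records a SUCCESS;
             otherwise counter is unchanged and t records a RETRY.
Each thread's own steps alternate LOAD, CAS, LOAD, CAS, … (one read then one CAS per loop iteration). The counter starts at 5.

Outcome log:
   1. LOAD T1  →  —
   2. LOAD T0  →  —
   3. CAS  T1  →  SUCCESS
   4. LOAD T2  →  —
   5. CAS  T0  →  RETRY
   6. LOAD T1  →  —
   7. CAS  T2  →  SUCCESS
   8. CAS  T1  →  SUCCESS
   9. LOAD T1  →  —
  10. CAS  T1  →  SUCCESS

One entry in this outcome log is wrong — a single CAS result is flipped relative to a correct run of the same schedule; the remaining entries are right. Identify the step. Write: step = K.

Re-executing:
[1] T1.load  rd  (counter 5, T1.r 5)
[2] T0.load  rd  (counter 5, T0.r 5)
[3] T1.cas  hit  (counter 6, T1.r 5)
[4] T2.load  rd  (counter 6, T2.r 6)
[5] T0.cas  miss  (counter 6, T0.r 5)
[6] T1.load  rd  (counter 6, T1.r 6)
[7] T2.cas  hit  (counter 7, T2.r 6)
[8] T1.cas  miss  (counter 7, T1.r 6)
[9] T1.load  rd  (counter 7, T1.r 7)
[10] T1.cas  hit  (counter 8, T1.r 7)
Flip is step 8.

step = 8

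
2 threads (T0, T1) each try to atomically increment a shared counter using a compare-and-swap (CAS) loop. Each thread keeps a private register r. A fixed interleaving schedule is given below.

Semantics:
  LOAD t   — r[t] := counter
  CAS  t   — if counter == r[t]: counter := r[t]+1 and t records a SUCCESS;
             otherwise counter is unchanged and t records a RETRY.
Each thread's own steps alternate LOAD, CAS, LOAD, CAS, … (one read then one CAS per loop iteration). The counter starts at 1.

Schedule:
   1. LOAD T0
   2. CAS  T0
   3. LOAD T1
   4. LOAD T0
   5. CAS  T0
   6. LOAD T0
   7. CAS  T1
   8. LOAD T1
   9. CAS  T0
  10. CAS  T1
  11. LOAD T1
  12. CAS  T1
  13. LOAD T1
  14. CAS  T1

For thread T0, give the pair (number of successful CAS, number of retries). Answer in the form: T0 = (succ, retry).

T0 = (3, 0)

   1) LOAD T0:  M=1  r_T0=1
   2) CAS  T0:  M=2  r_T0=1 ✓
   3) LOAD T1:  M=2  r_T1=2
   4) LOAD T0:  M=2  r_T0=2
   5) CAS  T0:  M=3  r_T0=2 ✓
   6) LOAD T0:  M=3  r_T0=3
   7) CAS  T1:  M=3  r_T1=2 ✗
   8) LOAD T1:  M=3  r_T1=3
   9) CAS  T0:  M=4  r_T0=3 ✓
  10) CAS  T1:  M=4  r_T1=3 ✗
  11) LOAD T1:  M=4  r_T1=4
  12) CAS  T1:  M=5  r_T1=4 ✓
  13) LOAD T1:  M=5  r_T1=5
  14) CAS  T1:  M=6  r_T1=5 ✓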